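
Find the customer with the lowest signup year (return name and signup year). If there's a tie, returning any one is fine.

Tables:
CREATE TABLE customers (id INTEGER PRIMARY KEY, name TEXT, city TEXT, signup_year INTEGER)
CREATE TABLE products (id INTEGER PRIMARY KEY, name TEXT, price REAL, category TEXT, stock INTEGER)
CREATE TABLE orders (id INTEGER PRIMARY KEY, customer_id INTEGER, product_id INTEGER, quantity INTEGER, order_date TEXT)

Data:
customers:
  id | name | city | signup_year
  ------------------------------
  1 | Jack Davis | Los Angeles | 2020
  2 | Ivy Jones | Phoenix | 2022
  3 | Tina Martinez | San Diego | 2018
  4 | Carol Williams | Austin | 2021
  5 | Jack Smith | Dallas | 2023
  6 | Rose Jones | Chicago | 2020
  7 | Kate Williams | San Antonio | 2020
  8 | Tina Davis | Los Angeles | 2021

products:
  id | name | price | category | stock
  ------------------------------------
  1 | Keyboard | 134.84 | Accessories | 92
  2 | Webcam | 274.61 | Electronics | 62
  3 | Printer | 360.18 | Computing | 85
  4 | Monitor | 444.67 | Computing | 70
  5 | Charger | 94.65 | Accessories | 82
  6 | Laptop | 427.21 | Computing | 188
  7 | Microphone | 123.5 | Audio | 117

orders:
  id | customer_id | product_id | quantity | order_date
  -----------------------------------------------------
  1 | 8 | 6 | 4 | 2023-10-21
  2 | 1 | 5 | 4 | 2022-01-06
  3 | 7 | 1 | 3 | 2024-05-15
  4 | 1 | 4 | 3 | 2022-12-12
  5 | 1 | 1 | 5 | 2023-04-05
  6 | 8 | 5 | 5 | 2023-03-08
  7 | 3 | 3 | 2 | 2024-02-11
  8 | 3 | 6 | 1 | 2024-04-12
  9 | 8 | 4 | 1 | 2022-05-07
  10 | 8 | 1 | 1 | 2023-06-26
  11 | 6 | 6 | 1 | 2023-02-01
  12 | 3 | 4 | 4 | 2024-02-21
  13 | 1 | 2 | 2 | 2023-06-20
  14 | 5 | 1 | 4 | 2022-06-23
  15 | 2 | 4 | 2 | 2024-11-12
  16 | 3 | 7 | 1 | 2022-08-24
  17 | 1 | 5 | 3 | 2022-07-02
SELECT name, signup_year FROM customers ORDER BY signup_year ASC LIMIT 1

Execution result:
name | signup_year
Tina Martinez | 2018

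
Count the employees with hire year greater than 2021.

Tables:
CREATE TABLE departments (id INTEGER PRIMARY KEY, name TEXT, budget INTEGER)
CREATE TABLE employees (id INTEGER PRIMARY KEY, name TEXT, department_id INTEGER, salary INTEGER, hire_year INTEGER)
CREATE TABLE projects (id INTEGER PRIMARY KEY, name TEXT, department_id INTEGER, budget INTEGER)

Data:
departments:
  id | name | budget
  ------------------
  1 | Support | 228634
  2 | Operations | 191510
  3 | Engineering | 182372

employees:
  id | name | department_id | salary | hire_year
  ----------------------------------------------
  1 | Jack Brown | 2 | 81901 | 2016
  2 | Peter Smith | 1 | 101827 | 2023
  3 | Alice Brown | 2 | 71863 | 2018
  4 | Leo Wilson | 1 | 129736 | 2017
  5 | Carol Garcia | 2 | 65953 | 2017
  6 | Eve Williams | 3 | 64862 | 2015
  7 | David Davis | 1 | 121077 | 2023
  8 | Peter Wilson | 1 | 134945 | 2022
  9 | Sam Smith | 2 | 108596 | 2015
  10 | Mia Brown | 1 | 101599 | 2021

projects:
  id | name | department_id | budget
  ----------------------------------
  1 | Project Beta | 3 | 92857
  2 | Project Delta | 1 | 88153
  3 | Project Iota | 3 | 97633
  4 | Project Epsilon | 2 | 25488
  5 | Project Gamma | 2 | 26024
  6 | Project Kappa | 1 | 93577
SELECT COUNT(*) FROM employees WHERE hire_year > 2021

Execution result:
3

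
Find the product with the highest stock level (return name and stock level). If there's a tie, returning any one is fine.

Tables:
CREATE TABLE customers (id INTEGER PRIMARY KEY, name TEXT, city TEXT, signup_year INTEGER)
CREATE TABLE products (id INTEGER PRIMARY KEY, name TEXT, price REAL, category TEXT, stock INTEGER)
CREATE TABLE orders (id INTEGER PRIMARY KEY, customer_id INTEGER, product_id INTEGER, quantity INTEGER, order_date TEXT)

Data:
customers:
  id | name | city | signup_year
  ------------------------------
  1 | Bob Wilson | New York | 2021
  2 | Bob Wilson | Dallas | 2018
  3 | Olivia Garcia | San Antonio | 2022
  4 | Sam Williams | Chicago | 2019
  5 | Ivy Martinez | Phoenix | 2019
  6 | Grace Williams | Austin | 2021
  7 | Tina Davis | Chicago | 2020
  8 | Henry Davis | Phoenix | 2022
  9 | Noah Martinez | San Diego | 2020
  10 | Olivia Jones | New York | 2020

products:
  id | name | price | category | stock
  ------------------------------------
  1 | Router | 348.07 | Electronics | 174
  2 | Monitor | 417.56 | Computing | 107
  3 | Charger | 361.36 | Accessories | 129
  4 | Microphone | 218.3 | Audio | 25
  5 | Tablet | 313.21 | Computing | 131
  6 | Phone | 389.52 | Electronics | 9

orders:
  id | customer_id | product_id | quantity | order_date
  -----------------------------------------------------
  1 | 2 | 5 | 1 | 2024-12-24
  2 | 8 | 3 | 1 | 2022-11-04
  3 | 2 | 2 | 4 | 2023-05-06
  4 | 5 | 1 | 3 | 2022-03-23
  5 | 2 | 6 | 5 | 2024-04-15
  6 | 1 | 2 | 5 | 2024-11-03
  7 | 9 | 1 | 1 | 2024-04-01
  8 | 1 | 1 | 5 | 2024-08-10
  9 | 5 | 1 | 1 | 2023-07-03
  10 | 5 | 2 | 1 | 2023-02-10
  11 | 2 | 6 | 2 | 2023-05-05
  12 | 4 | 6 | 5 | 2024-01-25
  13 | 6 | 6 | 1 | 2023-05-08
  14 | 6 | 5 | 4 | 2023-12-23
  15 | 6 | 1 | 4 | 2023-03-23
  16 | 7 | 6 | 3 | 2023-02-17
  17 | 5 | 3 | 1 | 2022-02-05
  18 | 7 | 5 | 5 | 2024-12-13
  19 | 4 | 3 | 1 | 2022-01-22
SELECT name, stock FROM products ORDER BY stock DESC LIMIT 1

Execution result:
name | stock
Router | 174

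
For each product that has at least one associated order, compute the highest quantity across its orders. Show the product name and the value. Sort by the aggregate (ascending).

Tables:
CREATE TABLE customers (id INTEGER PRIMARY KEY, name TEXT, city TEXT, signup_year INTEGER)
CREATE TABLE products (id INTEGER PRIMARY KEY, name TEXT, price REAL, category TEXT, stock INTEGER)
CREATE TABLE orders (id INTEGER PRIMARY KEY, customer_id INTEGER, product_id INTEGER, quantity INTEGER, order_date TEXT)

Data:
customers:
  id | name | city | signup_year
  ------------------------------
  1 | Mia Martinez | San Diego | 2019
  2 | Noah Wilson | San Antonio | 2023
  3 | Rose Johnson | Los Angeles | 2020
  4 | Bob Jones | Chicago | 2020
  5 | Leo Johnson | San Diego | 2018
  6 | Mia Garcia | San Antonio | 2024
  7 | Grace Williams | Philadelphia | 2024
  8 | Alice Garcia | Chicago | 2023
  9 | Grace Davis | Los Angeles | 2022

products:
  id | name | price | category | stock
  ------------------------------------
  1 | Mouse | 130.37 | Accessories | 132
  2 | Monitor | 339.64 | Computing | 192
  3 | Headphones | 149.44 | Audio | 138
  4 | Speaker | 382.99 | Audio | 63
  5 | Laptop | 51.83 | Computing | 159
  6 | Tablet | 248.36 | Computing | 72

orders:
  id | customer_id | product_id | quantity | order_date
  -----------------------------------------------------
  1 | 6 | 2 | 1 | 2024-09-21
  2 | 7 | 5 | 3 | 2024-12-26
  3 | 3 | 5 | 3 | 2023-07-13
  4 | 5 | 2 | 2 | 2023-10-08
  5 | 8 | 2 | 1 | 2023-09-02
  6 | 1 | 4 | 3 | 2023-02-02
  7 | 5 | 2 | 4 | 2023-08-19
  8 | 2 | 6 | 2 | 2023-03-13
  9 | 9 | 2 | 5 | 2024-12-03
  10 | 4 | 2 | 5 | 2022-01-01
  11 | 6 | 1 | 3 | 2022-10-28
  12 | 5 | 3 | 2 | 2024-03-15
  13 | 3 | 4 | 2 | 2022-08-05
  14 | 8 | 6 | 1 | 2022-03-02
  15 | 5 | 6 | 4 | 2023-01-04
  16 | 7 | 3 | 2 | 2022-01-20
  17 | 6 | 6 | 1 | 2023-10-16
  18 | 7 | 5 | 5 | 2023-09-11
SELECT p.name, MAX(c.quantity) AS max_quantity FROM orders c JOIN products p ON c.product_id = p.id GROUP BY p.id, p.name ORDER BY max_quantity ASC

Execution result:
name | max_quantity
Headphones | 2
Mouse | 3
Speaker | 3
Tablet | 4
Monitor | 5
Laptop | 5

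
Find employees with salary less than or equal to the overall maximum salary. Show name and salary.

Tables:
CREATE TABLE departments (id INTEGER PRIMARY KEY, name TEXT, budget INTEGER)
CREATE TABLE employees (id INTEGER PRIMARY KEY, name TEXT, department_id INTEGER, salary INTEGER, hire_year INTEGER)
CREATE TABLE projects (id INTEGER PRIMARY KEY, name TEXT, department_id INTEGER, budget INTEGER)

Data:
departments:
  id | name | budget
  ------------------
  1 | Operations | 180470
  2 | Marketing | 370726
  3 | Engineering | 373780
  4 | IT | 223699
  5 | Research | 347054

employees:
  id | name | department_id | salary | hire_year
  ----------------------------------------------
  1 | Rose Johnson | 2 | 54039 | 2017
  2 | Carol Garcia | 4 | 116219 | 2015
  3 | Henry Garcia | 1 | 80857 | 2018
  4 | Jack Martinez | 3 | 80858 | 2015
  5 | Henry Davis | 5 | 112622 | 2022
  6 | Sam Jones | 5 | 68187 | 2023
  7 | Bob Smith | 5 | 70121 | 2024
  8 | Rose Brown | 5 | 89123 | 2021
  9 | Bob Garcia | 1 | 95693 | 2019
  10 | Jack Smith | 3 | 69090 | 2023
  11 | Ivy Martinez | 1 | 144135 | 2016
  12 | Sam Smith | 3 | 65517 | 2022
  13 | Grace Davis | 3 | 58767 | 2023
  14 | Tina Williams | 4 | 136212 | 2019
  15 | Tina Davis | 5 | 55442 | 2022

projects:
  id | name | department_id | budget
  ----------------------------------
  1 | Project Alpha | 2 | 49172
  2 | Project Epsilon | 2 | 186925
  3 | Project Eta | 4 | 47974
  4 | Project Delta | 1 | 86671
SELECT name, salary FROM employees WHERE salary <= (SELECT MAX(salary) FROM employees)

Execution result:
name | salary
Rose Johnson | 54039
Carol Garcia | 116219
Henry Garcia | 80857
Jack Martinez | 80858
Henry Davis | 112622
Sam Jones | 68187
Bob Smith | 70121
Rose Brown | 89123
Bob Garcia | 95693
Jack Smith | 69090
Ivy Martinez | 144135
Sam Smith | 65517
Grace Davis | 58767
Tina Williams | 136212
Tina Davis | 55442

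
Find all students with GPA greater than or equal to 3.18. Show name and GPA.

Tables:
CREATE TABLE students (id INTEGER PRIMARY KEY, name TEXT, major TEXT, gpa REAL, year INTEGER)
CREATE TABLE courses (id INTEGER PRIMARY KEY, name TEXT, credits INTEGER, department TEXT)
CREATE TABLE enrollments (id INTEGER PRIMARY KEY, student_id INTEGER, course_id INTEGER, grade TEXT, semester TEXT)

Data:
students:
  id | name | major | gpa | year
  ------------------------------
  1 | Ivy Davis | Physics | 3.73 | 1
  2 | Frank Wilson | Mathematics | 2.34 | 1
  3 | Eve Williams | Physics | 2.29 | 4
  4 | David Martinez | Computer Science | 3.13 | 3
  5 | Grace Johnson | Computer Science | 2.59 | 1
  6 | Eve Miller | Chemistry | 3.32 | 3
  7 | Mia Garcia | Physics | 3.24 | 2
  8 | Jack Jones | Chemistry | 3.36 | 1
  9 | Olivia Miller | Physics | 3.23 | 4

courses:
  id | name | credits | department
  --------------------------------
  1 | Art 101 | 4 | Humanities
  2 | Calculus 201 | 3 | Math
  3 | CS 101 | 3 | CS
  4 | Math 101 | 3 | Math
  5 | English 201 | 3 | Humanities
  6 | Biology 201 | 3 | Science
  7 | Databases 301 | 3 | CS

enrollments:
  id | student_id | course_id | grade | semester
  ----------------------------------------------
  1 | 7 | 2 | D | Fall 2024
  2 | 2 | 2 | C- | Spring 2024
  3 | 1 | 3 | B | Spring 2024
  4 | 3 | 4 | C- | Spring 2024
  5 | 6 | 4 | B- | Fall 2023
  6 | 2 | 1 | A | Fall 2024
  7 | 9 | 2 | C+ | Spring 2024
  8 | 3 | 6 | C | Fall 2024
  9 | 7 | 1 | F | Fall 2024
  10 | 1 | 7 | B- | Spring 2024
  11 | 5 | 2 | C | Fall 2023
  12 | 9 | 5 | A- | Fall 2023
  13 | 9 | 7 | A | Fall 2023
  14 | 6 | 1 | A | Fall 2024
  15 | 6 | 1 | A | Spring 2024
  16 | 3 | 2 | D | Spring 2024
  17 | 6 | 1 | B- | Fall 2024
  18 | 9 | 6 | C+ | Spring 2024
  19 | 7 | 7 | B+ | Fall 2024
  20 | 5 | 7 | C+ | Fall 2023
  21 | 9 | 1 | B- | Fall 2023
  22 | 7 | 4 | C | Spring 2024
SELECT name, gpa FROM students WHERE gpa >= 3.18

Execution result:
name | gpa
Ivy Davis | 3.73
Eve Miller | 3.32
Mia Garcia | 3.24
Jack Jones | 3.36
Olivia Miller | 3.23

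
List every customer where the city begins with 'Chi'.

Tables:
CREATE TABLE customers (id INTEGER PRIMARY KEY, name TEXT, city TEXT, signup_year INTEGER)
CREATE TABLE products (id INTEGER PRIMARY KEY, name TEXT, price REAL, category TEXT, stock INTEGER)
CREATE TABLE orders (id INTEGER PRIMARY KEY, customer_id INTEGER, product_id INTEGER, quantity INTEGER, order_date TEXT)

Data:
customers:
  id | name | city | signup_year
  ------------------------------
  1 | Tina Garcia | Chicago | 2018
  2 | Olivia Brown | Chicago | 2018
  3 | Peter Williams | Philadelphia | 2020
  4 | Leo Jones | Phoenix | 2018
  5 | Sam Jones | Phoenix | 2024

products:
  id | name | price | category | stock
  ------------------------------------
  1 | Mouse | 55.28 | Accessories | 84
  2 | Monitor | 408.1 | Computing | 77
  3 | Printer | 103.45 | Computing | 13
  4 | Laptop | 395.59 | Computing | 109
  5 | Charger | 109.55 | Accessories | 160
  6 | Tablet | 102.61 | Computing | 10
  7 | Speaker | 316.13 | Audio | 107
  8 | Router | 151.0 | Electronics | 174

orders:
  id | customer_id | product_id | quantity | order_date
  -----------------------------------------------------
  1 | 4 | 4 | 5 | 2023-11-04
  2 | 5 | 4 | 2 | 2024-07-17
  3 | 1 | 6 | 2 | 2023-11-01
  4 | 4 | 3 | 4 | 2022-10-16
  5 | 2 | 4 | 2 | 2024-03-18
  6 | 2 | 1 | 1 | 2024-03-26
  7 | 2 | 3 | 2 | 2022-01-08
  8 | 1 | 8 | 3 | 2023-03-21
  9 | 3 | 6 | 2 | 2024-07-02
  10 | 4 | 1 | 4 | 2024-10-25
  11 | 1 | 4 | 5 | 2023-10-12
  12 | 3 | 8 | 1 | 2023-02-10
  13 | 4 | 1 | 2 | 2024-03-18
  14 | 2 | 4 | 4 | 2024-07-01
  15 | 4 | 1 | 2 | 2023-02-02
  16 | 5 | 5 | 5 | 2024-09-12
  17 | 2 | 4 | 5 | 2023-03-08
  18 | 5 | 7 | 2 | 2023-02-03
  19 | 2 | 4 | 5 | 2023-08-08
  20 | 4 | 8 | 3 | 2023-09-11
SELECT name, city FROM customers WHERE city LIKE 'Chi%'

Execution result:
name | city
Tina Garcia | Chicago
Olivia Brown | Chicago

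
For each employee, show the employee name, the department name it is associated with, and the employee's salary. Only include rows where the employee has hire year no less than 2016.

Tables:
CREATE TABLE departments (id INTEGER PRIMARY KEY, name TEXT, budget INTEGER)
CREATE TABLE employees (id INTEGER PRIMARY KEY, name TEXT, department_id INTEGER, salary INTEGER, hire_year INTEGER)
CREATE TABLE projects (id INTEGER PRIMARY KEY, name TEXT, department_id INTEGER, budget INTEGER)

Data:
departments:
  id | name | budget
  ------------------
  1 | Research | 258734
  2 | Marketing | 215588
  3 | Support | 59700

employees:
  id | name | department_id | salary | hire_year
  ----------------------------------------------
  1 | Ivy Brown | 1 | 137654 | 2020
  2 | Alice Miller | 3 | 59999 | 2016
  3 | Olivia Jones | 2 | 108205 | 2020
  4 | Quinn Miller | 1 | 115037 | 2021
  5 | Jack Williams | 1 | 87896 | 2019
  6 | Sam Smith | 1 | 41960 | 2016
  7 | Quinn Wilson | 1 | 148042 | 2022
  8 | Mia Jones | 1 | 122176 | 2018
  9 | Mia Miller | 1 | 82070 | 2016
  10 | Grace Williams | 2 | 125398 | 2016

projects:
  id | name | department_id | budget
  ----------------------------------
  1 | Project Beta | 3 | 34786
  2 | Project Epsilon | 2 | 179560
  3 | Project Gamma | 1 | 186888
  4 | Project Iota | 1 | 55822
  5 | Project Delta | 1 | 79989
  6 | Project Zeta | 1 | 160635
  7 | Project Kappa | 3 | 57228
SELECT c.name, p.name AS department, c.salary FROM employees c JOIN departments p ON c.department_id = p.id WHERE c.hire_year >= 2016

Execution result:
name | department | salary
Ivy Brown | Research | 137654
Alice Miller | Support | 59999
Olivia Jones | Marketing | 108205
Quinn Miller | Research | 115037
Jack Williams | Research | 87896
Sam Smith | Research | 41960
Quinn Wilson | Research | 148042
Mia Jones | Research | 122176
Mia Miller | Research | 82070
Grace Williams | Marketing | 125398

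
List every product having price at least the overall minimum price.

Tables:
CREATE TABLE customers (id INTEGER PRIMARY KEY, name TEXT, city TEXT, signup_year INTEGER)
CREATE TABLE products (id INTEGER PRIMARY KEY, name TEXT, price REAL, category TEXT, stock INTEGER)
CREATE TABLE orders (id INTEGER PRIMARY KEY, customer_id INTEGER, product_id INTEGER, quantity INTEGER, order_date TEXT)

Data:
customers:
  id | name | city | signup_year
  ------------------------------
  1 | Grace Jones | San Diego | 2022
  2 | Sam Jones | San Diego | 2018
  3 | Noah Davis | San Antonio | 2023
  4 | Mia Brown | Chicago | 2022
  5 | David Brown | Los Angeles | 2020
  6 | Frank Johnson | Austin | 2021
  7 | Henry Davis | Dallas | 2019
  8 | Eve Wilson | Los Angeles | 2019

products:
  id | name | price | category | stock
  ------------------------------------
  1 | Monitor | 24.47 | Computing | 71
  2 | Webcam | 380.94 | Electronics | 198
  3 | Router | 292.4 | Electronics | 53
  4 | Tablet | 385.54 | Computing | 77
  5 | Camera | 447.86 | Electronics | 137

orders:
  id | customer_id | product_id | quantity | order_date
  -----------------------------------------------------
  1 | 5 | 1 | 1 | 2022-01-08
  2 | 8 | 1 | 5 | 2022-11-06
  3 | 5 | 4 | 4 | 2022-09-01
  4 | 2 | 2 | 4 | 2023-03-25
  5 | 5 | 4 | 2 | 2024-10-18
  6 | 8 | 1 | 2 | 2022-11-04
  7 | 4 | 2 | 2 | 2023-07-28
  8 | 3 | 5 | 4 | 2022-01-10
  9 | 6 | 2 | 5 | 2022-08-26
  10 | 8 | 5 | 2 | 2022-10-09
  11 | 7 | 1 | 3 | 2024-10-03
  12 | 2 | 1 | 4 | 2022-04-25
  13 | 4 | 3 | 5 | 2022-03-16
SELECT name, price FROM products WHERE price >= (SELECT MIN(price) FROM products)

Execution result:
name | price
Monitor | 24.47
Webcam | 380.94
Router | 292.40
Tablet | 385.54
Camera | 447.86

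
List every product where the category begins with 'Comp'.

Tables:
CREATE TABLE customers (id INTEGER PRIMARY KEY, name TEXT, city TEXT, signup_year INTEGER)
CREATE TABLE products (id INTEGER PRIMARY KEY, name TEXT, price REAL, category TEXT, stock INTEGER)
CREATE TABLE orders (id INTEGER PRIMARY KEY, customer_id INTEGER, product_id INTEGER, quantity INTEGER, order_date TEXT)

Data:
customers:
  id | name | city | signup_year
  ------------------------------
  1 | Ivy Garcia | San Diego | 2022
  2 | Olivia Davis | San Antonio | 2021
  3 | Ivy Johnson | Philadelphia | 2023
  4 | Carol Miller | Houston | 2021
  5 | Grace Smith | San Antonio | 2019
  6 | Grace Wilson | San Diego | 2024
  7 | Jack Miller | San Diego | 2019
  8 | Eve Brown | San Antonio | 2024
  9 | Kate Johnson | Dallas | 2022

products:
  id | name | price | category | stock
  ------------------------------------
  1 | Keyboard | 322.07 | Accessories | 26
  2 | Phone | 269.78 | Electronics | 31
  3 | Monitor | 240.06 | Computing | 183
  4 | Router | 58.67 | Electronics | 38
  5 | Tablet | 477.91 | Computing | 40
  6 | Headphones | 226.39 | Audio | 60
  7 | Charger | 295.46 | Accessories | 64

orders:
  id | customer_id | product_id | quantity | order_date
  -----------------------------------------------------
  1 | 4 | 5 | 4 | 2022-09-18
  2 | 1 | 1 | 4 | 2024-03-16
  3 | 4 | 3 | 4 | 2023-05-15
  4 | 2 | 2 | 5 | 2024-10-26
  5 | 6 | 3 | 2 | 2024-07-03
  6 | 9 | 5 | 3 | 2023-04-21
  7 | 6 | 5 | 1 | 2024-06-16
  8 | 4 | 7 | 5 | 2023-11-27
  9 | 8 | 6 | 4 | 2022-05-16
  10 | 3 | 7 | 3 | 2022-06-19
SELECT name, category FROM products WHERE category LIKE 'Comp%'

Execution result:
name | category
Monitor | Computing
Tablet | Computing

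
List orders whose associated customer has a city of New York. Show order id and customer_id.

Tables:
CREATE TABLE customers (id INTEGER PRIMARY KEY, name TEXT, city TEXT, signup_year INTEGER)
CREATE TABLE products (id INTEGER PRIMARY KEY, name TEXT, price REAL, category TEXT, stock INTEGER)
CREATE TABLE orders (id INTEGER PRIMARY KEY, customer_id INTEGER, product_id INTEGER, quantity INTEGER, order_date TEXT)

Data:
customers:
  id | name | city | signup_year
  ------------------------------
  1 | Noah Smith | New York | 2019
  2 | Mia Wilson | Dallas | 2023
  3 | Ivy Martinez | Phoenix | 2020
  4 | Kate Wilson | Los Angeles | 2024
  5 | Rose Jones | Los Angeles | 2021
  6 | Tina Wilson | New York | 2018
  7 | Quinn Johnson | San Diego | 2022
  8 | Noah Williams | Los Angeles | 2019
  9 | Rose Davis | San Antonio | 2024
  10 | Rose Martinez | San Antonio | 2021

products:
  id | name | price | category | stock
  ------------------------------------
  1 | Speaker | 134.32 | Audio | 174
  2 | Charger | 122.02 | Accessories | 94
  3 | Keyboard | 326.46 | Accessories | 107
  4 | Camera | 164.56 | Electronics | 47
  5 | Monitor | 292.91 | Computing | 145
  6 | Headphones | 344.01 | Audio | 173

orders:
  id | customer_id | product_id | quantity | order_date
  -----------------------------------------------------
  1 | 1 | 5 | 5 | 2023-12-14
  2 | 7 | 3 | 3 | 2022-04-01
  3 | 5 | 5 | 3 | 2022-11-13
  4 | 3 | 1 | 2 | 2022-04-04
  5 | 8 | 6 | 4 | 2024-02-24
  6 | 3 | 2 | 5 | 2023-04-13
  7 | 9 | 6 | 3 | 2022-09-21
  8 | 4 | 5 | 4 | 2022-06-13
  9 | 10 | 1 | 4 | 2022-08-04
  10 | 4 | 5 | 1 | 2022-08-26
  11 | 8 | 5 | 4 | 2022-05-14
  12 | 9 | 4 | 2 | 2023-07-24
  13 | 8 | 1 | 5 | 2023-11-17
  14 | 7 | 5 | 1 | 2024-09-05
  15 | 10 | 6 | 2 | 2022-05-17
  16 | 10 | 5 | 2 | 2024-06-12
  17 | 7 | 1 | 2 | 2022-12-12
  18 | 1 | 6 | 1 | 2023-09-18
SELECT id, customer_id FROM orders WHERE customer_id IN (SELECT id FROM customers WHERE city = 'New York')

Execution result:
id | customer_id
1 | 1
18 | 1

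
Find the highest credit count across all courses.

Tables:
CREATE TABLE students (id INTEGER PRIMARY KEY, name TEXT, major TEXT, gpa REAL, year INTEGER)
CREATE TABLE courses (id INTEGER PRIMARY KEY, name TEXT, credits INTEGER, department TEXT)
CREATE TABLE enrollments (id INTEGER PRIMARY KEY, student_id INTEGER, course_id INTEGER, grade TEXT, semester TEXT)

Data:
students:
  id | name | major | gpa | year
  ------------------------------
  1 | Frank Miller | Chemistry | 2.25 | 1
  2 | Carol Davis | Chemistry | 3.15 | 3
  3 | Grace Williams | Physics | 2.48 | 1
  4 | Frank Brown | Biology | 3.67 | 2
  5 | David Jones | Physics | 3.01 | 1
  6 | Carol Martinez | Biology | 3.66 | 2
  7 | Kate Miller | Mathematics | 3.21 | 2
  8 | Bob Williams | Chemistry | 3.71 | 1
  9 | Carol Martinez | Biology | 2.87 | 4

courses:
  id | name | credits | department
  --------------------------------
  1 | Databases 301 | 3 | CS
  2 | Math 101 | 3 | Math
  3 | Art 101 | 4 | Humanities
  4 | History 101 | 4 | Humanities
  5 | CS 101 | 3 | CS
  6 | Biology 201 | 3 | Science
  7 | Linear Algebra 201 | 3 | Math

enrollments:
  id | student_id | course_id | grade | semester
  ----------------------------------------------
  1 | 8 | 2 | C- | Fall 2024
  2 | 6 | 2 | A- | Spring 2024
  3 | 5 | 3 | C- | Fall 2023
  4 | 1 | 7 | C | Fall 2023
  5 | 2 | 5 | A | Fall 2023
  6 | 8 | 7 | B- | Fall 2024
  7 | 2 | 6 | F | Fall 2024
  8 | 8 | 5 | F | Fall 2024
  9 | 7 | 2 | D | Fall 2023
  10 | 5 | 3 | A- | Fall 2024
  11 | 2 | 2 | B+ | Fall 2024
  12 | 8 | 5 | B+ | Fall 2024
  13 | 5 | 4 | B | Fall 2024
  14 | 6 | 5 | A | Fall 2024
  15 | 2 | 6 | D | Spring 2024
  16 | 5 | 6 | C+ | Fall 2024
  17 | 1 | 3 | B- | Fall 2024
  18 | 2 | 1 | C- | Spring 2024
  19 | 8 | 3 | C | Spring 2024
SELECT MAX(credits) FROM courses

Execution result:
4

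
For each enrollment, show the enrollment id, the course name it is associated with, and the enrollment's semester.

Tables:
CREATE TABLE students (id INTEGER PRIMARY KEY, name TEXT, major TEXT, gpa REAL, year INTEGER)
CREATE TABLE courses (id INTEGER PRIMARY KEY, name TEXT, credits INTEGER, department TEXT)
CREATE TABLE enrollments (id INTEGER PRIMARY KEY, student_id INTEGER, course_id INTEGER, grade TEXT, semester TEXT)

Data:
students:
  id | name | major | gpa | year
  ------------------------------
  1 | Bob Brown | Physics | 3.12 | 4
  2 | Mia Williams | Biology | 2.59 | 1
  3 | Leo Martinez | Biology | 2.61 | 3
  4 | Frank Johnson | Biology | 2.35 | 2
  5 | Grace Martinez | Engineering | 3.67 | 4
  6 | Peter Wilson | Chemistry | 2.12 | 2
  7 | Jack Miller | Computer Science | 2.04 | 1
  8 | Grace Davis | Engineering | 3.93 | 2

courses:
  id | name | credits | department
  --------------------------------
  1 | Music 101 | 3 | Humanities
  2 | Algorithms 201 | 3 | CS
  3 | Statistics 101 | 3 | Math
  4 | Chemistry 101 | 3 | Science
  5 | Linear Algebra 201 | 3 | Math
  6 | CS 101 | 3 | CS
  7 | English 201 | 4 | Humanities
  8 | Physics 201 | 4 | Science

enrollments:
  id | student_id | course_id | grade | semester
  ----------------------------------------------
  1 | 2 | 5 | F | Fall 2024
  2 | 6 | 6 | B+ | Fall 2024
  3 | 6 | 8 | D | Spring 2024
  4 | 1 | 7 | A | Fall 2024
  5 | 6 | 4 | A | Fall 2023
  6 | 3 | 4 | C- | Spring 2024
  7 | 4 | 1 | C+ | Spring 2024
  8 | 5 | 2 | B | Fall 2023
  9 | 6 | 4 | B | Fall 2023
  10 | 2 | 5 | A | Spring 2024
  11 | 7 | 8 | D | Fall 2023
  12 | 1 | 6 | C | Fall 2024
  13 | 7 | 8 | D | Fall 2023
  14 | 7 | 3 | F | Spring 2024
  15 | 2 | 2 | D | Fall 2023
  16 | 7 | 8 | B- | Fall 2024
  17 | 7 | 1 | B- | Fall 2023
SELECT c.id, p.name AS course, c.semester FROM enrollments c JOIN courses p ON c.course_id = p.id

Execution result:
id | course | semester
1 | Linear Algebra 201 | Fall 2024
2 | CS 101 | Fall 2024
3 | Physics 201 | Spring 2024
4 | English 201 | Fall 2024
5 | Chemistry 101 | Fall 2023
6 | Chemistry 101 | Spring 2024
7 | Music 101 | Spring 2024
8 | Algorithms 201 | Fall 2023
9 | Chemistry 101 | Fall 2023
10 | Linear Algebra 201 | Spring 2024
11 | Physics 201 | Fall 2023
12 | CS 101 | Fall 2024
13 | Physics 201 | Fall 2023
14 | Statistics 101 | Spring 2024
15 | Algorithms 201 | Fall 2023
16 | Physics 201 | Fall 2024
17 | Music 101 | Fall 2023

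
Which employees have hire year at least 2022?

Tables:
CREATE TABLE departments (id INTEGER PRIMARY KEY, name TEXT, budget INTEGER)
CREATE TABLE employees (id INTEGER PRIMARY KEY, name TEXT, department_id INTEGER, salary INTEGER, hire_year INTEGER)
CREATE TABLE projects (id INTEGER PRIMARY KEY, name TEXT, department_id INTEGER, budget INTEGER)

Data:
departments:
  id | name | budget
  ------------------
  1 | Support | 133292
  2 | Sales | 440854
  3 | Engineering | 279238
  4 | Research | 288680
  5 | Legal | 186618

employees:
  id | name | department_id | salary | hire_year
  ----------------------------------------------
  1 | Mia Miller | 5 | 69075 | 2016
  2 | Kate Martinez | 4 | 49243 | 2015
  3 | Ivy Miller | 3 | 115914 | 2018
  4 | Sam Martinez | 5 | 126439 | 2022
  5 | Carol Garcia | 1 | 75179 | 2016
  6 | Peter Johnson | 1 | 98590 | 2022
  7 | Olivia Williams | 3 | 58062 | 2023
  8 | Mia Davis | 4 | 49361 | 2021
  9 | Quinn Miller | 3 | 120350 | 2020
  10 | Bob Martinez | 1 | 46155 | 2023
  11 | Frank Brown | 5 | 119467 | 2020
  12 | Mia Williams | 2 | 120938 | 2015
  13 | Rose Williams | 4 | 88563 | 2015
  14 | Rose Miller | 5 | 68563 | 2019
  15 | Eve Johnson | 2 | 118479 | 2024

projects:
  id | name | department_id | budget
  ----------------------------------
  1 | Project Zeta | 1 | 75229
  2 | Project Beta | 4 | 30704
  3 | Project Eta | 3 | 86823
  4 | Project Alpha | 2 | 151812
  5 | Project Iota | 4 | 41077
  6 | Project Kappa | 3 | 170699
SELECT name, hire_year FROM employees WHERE hire_year >= 2022

Execution result:
name | hire_year
Sam Martinez | 2022
Peter Johnson | 2022
Olivia Williams | 2023
Bob Martinez | 2023
Eve Johnson | 2024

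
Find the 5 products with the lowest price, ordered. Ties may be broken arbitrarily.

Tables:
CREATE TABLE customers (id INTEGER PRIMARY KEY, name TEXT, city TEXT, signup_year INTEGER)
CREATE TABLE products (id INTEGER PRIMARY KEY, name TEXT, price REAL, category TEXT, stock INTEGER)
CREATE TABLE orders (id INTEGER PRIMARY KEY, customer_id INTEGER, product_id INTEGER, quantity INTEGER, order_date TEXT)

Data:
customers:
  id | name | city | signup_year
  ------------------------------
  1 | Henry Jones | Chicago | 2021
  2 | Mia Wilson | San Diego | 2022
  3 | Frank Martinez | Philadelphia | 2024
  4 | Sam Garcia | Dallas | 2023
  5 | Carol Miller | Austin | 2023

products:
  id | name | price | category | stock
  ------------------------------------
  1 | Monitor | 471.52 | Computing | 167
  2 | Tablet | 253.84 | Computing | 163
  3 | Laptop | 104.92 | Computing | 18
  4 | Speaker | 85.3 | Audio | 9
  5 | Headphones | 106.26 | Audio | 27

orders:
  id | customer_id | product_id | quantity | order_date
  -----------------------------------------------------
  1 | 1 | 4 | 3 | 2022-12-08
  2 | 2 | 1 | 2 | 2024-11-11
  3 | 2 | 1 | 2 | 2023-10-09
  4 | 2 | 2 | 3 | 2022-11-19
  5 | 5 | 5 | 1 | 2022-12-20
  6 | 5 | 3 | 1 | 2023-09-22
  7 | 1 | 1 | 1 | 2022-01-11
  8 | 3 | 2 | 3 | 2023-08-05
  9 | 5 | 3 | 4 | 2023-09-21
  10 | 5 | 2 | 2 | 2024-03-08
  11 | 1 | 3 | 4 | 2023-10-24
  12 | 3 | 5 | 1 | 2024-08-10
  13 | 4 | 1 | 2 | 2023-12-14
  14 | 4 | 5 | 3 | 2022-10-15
SELECT name, price FROM products ORDER BY price ASC LIMIT 5

Execution result:
name | price
Speaker | 85.30
Laptop | 104.92
Headphones | 106.26
Tablet | 253.84
Monitor | 471.52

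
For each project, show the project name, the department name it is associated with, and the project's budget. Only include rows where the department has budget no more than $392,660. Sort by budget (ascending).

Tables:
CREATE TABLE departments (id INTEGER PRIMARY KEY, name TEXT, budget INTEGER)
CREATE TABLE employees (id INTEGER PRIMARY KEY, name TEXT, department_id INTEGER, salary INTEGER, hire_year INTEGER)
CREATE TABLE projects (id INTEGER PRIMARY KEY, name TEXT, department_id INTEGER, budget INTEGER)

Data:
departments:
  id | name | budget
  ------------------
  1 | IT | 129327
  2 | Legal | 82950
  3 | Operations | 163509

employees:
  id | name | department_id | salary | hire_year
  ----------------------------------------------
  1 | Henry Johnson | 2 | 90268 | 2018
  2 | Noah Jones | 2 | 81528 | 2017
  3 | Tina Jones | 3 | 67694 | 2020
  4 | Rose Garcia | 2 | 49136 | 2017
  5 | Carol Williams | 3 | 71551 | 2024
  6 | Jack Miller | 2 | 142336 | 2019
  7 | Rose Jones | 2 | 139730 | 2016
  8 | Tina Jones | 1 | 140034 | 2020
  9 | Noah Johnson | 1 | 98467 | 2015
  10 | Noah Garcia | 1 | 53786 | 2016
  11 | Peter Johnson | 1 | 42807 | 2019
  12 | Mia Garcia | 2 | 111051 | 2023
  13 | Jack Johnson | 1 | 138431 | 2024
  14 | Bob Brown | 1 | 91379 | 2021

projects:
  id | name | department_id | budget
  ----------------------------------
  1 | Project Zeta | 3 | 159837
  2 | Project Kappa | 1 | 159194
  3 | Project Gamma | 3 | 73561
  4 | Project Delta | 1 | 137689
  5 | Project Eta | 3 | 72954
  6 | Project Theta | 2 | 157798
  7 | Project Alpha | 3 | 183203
SELECT c.name, p.name AS department, c.budget FROM projects c JOIN departments p ON c.department_id = p.id WHERE p.budget <= 392660 ORDER BY c.budget ASC

Execution result:
name | department | budget
Project Eta | Operations | 72954
Project Gamma | Operations | 73561
Project Delta | IT | 137689
Project Theta | Legal | 157798
Project Kappa | IT | 159194
Project Zeta | Operations | 159837
Project Alpha | Operations | 183203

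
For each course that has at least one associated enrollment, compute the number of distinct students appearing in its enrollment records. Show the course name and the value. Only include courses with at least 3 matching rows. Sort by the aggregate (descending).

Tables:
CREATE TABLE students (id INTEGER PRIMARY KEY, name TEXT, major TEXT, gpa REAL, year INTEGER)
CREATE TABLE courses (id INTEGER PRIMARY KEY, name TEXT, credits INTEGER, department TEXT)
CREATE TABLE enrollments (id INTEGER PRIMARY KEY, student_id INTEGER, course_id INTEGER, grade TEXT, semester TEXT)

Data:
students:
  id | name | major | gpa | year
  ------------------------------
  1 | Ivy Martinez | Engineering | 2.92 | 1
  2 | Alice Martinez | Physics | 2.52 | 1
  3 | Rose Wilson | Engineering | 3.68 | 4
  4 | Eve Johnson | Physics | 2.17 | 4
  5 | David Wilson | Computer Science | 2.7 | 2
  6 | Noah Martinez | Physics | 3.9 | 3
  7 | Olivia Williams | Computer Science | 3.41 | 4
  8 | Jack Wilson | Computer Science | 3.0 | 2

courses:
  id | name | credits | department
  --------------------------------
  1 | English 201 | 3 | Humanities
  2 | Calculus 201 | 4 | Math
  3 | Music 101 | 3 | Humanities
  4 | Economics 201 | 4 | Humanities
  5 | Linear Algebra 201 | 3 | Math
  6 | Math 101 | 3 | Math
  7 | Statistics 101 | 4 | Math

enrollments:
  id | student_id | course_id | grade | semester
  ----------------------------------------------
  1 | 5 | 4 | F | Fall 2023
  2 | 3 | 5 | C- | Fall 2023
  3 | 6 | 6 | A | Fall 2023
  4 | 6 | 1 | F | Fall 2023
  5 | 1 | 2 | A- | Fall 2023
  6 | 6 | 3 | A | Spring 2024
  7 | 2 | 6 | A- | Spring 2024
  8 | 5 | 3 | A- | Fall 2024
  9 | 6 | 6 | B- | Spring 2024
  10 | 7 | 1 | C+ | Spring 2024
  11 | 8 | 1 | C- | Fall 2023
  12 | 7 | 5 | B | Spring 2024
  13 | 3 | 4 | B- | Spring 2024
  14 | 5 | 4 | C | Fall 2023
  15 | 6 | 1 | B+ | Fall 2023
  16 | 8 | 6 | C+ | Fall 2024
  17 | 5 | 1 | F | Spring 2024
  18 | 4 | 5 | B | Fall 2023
SELECT p.name, COUNT(DISTINCT c.student_id) AS distinct_student_count FROM enrollments c JOIN courses p ON c.course_id = p.id GROUP BY p.id, p.name HAVING COUNT(*) >= 3 ORDER BY distinct_student_count DESC

Execution result:
name | distinct_student_count
English 201 | 4
Linear Algebra 201 | 3
Math 101 | 3
Economics 201 | 2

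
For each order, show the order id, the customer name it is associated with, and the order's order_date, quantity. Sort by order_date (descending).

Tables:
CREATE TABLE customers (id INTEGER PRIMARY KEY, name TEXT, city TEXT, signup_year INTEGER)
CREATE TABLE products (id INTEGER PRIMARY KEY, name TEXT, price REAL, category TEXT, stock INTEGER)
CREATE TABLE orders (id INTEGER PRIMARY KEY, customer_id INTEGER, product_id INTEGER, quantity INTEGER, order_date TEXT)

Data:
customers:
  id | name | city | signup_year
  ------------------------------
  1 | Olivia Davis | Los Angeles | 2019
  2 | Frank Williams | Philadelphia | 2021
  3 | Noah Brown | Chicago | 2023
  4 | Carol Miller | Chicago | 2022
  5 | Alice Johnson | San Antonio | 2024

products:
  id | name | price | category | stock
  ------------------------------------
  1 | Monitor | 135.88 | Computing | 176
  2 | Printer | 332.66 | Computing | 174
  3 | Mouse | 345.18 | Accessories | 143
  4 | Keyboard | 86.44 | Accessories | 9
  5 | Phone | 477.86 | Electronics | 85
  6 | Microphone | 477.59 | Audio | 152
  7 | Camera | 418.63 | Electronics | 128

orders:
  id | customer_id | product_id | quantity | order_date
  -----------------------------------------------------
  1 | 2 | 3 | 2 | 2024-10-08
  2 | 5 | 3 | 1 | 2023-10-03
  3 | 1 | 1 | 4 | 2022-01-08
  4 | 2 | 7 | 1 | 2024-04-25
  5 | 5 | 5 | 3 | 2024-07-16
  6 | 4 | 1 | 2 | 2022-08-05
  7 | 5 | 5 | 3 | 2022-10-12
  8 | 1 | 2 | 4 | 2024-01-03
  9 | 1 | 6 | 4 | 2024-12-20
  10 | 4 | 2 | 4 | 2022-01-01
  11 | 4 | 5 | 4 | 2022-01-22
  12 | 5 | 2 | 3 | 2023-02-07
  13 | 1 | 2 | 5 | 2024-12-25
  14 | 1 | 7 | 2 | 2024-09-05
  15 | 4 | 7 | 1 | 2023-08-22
SELECT c.id, p.name AS customer, c.order_date, c.quantity FROM orders c JOIN customers p ON c.customer_id = p.id ORDER BY c.order_date DESC

Execution result:
id | customer | order_date | quantity
13 | Olivia Davis | 2024-12-25 | 5
9 | Olivia Davis | 2024-12-20 | 4
1 | Frank Williams | 2024-10-08 | 2
14 | Olivia Davis | 2024-09-05 | 2
5 | Alice Johnson | 2024-07-16 | 3
4 | Frank Williams | 2024-04-25 | 1
8 | Olivia Davis | 2024-01-03 | 4
2 | Alice Johnson | 2023-10-03 | 1
15 | Carol Miller | 2023-08-22 | 1
12 | Alice Johnson | 2023-02-07 | 3
7 | Alice Johnson | 2022-10-12 | 3
6 | Carol Miller | 2022-08-05 | 2
11 | Carol Miller | 2022-01-22 | 4
3 | Olivia Davis | 2022-01-08 | 4
10 | Carol Miller | 2022-01-01 | 4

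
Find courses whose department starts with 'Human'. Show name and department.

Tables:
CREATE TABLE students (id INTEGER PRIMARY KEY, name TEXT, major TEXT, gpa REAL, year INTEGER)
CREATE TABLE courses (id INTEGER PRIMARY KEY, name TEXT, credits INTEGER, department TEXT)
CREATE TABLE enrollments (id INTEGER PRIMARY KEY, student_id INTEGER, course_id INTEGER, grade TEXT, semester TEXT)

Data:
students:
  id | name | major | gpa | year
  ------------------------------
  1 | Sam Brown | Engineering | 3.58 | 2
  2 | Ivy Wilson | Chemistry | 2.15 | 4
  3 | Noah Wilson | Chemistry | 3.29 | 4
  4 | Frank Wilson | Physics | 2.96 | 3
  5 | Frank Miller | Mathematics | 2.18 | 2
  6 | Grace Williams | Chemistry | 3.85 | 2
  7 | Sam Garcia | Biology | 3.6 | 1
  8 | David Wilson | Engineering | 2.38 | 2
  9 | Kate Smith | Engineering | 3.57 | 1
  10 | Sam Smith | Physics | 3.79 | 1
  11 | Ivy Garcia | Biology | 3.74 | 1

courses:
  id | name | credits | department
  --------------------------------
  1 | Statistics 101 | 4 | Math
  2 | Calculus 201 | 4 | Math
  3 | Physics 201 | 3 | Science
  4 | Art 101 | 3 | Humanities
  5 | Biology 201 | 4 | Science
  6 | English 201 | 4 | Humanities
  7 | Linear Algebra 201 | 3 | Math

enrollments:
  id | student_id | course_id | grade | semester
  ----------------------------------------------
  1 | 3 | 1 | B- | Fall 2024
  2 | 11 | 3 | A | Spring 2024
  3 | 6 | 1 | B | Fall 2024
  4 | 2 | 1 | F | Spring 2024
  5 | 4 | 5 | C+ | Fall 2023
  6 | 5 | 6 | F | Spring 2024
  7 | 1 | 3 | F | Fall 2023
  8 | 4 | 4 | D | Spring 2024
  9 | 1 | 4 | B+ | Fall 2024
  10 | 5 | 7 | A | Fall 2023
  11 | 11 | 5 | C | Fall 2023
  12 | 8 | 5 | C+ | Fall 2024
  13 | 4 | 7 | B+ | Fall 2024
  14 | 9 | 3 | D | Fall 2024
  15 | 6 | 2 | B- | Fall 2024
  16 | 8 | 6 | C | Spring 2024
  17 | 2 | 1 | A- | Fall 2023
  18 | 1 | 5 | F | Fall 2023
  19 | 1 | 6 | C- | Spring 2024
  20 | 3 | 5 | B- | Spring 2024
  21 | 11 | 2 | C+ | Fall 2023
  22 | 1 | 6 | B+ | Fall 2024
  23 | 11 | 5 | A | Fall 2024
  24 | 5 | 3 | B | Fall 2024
SELECT name, department FROM courses WHERE department LIKE 'Human%'

Execution result:
name | department
Art 101 | Humanities
English 201 | Humanities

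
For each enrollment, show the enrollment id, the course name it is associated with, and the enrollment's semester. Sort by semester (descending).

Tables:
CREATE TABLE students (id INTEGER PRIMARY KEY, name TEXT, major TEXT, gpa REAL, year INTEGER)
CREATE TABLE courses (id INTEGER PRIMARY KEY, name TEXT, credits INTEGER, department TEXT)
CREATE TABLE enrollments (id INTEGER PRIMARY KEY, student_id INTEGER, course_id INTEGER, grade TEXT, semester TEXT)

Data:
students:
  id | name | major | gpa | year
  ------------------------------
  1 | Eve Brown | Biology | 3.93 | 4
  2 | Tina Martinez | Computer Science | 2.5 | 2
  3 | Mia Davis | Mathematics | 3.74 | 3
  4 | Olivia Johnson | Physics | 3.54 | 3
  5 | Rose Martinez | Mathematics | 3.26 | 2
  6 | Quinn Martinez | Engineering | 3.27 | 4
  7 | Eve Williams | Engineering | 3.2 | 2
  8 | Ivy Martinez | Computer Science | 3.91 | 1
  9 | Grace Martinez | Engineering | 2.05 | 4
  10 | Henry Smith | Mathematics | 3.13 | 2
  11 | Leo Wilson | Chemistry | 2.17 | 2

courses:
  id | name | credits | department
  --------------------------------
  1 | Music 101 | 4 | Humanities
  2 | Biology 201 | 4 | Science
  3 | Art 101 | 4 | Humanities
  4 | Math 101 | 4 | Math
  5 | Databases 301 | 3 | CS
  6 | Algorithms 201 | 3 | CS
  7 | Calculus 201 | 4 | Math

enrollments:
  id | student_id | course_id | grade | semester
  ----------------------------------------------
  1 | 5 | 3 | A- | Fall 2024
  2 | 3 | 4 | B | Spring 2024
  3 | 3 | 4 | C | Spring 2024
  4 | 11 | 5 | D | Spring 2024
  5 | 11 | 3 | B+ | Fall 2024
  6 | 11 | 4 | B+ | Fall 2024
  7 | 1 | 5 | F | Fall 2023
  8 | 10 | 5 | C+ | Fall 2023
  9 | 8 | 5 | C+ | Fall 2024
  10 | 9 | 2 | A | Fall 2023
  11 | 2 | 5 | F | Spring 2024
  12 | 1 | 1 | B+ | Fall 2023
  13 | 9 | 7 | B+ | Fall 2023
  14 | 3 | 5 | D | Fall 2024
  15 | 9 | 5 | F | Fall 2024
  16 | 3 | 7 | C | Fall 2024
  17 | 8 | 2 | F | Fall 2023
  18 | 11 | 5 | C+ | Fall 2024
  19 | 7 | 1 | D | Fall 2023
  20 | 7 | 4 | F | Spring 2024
SELECT c.id, p.name AS course, c.semester FROM enrollments c JOIN courses p ON c.course_id = p.id ORDER BY c.semester DESC

Execution result:
id | course | semester
2 | Math 101 | Spring 2024
3 | Math 101 | Spring 2024
4 | Databases 301 | Spring 2024
11 | Databases 301 | Spring 2024
20 | Math 101 | Spring 2024
1 | Art 101 | Fall 2024
5 | Art 101 | Fall 2024
6 | Math 101 | Fall 2024
9 | Databases 301 | Fall 2024
14 | Databases 301 | Fall 2024
15 | Databases 301 | Fall 2024
16 | Calculus 201 | Fall 2024
18 | Databases 301 | Fall 2024
7 | Databases 301 | Fall 2023
8 | Databases 301 | Fall 2023
10 | Biology 201 | Fall 2023
12 | Music 101 | Fall 2023
13 | Calculus 201 | Fall 2023
17 | Biology 201 | Fall 2023
19 | Music 101 | Fall 2023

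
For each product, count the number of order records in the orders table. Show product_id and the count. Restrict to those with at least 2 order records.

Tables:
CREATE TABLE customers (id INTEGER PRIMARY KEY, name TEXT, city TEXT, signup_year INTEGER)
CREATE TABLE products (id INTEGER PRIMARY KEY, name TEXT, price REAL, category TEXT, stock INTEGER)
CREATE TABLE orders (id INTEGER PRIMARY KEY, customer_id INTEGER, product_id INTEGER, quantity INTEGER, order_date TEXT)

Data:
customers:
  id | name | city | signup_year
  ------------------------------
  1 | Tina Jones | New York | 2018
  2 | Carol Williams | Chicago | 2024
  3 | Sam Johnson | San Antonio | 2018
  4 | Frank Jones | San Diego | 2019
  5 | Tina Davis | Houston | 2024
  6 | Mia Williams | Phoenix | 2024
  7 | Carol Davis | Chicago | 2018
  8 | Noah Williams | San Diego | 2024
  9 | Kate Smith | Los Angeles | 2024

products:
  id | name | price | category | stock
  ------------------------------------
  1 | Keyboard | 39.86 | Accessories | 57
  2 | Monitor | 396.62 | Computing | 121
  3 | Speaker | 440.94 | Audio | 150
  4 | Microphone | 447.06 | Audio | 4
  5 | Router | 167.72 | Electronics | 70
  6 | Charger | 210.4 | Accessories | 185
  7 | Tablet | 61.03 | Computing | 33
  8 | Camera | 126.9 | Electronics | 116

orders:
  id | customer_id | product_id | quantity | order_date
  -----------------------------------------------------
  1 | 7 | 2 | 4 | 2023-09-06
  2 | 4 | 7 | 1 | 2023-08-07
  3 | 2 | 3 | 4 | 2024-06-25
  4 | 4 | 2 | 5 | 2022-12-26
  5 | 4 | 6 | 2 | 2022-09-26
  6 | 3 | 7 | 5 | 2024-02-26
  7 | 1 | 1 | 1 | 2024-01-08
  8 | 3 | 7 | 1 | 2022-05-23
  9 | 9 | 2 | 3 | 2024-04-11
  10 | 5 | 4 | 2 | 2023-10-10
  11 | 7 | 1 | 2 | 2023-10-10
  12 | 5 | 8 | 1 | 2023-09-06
SELECT product_id, COUNT(*) AS order_count FROM orders GROUP BY product_id HAVING COUNT(*) >= 2

Execution result:
product_id | order_count
1 | 2
2 | 3
7 | 3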